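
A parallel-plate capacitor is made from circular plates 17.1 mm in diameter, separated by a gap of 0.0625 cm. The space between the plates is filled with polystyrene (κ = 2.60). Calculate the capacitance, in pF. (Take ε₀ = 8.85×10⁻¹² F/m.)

A = π(17.1/2 mm)² = 2.30×10⁻⁴ m².
C = κε₀A/d = 2.60 × 8.85×10⁻¹² × 2.30×10⁻⁴ / 6.25×10⁻⁴ = 8.46×10⁻¹² F.

C ≈ 8.46 pF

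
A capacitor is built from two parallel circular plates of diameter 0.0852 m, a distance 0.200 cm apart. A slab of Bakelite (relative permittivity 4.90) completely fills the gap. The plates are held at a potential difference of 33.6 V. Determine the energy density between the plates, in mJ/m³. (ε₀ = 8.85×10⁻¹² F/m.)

6.12 mJ/m³

E = V/d = 33.6 / 2.00×10⁻³ = 1.68×10⁴ V/m.
u = ½κε₀E² = ½ × 4.90 × 8.85×10⁻¹² × (1.68×10⁴)² = 6.12×10⁻³ J/m³.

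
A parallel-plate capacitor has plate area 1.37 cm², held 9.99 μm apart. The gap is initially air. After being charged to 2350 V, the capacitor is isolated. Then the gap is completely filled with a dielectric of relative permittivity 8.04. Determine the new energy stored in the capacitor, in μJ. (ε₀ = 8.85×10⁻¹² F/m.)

U ≈ 41.7 μJ

A = 1.37 cm² = 1.37×10⁻⁴ m².
Initially C₁ = ε₀A/d = 8.85×10⁻¹² × 1.37×10⁻⁴ / 9.99×10⁻⁶ = 1.21×10⁻¹⁰ F.
U₁ = 3.35×10⁻⁴ J.
Isolated ⇒ Q is held fixed. C₂ = 8.04 C₁ and U = Q²/(2C), so U₂/U₁ = C₁/C₂ = 0.124.
U₂ = 0.124 × 3.35×10⁻⁴ = 4.17×10⁻⁵ J.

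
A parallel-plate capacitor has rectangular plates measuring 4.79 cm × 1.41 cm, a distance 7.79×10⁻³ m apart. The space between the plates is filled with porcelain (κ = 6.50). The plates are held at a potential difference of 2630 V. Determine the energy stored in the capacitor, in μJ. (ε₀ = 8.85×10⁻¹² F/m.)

A = 4.79 × 1.41 cm² = 6.75×10⁻⁴ m².
C = κε₀A/d = 6.50 × 8.85×10⁻¹² × 6.75×10⁻⁴ / 7.79×10⁻³ = 4.99×10⁻¹² F.
U = ½CV² = ½ × 4.99×10⁻¹² × (2630)² = 1.72×10⁻⁵ J.

U ≈ 17.2 μJ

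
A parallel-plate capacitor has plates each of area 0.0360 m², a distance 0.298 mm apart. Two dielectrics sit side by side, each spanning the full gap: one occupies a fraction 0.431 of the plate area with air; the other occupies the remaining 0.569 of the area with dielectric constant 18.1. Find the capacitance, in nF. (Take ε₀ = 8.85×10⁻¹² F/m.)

11.5 nF

Side-by-side slabs ⇒ two capacitors in parallel, each spanning the full gap.
C₁ = κ₁ε₀A₁/d = 1.00 × 8.85×10⁻¹² × 1.55×10⁻² / 2.98×10⁻⁴ = 4.61×10⁻¹⁰ F.
C₂ = κ₂ε₀A₂/d = 18.1 × 8.85×10⁻¹² × 2.05×10⁻² / 2.98×10⁻⁴ = 1.10×10⁻⁸ F.
C = C₁ + C₂ = 1.15×10⁻⁸ F.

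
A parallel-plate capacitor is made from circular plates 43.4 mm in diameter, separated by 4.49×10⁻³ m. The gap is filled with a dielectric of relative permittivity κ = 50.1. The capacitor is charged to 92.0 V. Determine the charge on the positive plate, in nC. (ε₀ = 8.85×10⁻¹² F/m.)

Q ≈ 13.4 nC

A = π(43.4/2 mm)² = 1.48×10⁻³ m².
C = κε₀A/d = 50.1 × 8.85×10⁻¹² × 1.48×10⁻³ / 4.49×10⁻³ = 1.46×10⁻¹⁰ F.
Q = CV = 1.46×10⁻¹⁰ × 92.0 = 1.34×10⁻⁸ C.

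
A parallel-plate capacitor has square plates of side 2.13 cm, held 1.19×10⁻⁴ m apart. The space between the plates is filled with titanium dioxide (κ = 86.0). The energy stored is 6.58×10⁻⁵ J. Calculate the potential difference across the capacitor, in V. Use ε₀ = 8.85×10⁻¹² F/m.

A = (2.13 cm)² = 4.54×10⁻⁴ m².
C = κε₀A/d = 86.0 × 8.85×10⁻¹² × 4.54×10⁻⁴ / 1.19×10⁻⁴ = 2.90×10⁻⁹ F.
V = √(2U/C) = √(2 × 6.58×10⁻⁵ / 2.90×10⁻⁹) = 2.13×10² V.

V ≈ 213 V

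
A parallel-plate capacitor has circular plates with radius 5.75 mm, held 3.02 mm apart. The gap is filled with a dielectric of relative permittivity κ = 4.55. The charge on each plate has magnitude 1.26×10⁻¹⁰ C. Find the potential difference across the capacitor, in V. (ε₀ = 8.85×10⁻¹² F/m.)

A = π(5.75 mm)² = 1.04×10⁻⁴ m².
C = κε₀A/d = 4.55 × 8.85×10⁻¹² × 1.04×10⁻⁴ / 3.02×10⁻³ = 1.38×10⁻¹² F.
V = Q/C = 1.26×10⁻¹⁰ / 1.38×10⁻¹² = 91.0 V.

91.0 V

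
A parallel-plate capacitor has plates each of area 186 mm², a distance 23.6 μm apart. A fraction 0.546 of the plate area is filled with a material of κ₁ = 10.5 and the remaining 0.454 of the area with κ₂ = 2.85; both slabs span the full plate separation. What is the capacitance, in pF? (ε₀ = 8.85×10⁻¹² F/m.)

A = 186 mm² = 1.86×10⁻⁴ m².
Side-by-side slabs ⇒ two capacitors in parallel, each spanning the full gap.
C₁ = κ₁ε₀A₁/d = 10.5 × 8.85×10⁻¹² × 1.02×10⁻⁴ / 2.36×10⁻⁵ = 4.00×10⁻¹⁰ F.
C₂ = κ₂ε₀A₂/d = 2.85 × 8.85×10⁻¹² × 8.44×10⁻⁵ / 2.36×10⁻⁵ = 9.02×10⁻¹¹ F.
C = C₁ + C₂ = 4.90×10⁻¹⁰ F.

490 pF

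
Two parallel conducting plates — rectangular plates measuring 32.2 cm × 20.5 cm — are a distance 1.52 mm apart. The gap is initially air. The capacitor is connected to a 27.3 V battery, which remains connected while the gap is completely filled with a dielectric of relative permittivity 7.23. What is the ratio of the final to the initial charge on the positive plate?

Q₂/Q₁ ≈ 7.23

Battery connected ⇒ V is held fixed.
C₂ = 7.23 C₁ and Q = CV, so Q₂/Q₁ = C₂/C₁ = 7.23.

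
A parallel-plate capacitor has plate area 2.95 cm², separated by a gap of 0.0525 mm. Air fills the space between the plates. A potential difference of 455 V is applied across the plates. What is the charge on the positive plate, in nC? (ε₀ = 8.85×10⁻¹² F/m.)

A = 2.95 cm² = 2.95×10⁻⁴ m².
C = ε₀A/d = 8.85×10⁻¹² × 2.95×10⁻⁴ / 5.25×10⁻⁵ = 4.97×10⁻¹¹ F.
Q = CV = 4.97×10⁻¹¹ × 455 = 2.26×10⁻⁸ C.

22.6 nC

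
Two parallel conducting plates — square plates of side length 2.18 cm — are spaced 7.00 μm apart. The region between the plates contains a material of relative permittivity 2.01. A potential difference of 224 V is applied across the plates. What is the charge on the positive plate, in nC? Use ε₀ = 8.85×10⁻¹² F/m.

271 nC

A = (2.18 cm)² = 4.75×10⁻⁴ m².
C = κε₀A/d = 2.01 × 8.85×10⁻¹² × 4.75×10⁻⁴ / 7.00×10⁻⁶ = 1.21×10⁻⁹ F.
Q = CV = 1.21×10⁻⁹ × 224 = 2.71×10⁻⁷ C.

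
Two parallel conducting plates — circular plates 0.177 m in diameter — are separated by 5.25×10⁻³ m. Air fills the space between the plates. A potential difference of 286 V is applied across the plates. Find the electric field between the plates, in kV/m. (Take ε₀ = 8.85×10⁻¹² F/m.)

E = V/d = 286 / 5.25×10⁻³ = 5.45×10⁴ V/m.

E ≈ 54.5 kV/m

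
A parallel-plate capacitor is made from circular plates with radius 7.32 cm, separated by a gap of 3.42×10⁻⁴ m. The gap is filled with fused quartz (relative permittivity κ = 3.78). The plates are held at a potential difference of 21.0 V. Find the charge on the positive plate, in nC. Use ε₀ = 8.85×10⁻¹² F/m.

Q ≈ 34.6 nC

A = π(7.32 cm)² = 1.68×10⁻² m².
C = κε₀A/d = 3.78 × 8.85×10⁻¹² × 1.68×10⁻² / 3.42×10⁻⁴ = 1.65×10⁻⁹ F.
Q = CV = 1.65×10⁻⁹ × 21.0 = 3.46×10⁻⁸ C.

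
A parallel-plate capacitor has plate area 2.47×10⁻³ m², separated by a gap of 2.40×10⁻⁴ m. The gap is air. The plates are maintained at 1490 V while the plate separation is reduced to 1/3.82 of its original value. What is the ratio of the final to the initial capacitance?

C₂/C₁ ≈ 3.82

C = ε₀A/d scales as 1/d, so C₂/C₁ = d₁/d₂ = 3.82.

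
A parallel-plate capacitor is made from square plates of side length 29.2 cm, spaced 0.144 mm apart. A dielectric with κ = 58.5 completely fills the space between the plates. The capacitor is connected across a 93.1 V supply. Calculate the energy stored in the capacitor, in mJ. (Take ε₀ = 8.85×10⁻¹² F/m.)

U ≈ 1.33 mJ

A = (29.2 cm)² = 8.53×10⁻² m².
C = κε₀A/d = 58.5 × 8.85×10⁻¹² × 8.53×10⁻² / 1.44×10⁻⁴ = 3.07×10⁻⁷ F.
U = ½CV² = ½ × 3.07×10⁻⁷ × (93.1)² = 1.33×10⁻³ J.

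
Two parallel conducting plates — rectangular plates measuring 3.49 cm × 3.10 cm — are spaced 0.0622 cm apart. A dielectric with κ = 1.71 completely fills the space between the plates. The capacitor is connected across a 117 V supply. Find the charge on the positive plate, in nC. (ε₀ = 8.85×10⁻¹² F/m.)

A = 3.49 × 3.10 cm² = 1.08×10⁻³ m².
C = κε₀A/d = 1.71 × 8.85×10⁻¹² × 1.08×10⁻³ / 6.22×10⁻⁴ = 2.63×10⁻¹¹ F.
Q = CV = 2.63×10⁻¹¹ × 117 = 3.08×10⁻⁹ C.

Q ≈ 3.08 nC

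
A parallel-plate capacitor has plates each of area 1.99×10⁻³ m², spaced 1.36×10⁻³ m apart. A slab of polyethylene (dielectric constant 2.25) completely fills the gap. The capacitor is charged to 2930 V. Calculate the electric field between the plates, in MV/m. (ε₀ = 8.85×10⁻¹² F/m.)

E = V/d = 2930 / 1.36×10⁻³ = 2.15×10⁶ V/m.

E ≈ 2.15 MV/m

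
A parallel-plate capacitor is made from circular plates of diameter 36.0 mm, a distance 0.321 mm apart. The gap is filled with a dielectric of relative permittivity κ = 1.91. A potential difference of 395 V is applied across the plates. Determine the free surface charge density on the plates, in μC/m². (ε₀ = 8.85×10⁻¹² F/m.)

σ ≈ 20.8 μC/m²

A = π(36.0/2 mm)² = 1.02×10⁻³ m².
C = κε₀A/d = 1.91 × 8.85×10⁻¹² × 1.02×10⁻³ / 3.21×10⁻⁴ = 5.36×10⁻¹¹ F.
σ = Q/A = CV/A = 5.36×10⁻¹¹ × 395 / 1.02×10⁻³ = 2.08×10⁻⁵ C/m².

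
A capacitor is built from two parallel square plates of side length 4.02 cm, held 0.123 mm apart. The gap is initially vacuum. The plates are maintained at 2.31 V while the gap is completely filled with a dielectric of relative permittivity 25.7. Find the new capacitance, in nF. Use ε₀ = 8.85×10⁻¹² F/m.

A = (4.02 cm)² = 1.62×10⁻³ m².
Initially C₁ = ε₀A/d = 8.85×10⁻¹² × 1.62×10⁻³ / 1.23×10⁻⁴ = 1.16×10⁻¹⁰ F.
C = κε₀A/d scales with κ, so C₂/C₁ = κ = 25.7.
C₂ = 25.7 × 1.16×10⁻¹⁰ = 2.99×10⁻⁹ F.

C ≈ 2.99 nF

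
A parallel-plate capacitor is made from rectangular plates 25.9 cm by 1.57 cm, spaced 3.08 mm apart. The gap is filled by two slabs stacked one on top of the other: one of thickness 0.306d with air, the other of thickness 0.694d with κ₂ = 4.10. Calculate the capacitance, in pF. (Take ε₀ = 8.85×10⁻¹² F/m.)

A = 25.9 × 1.57 cm² = 4.07×10⁻³ m².
Stacked slabs ⇒ two capacitors in series, each with the full plate area.
C₁ = κ₁ε₀A/d₁ = 1.00 × 8.85×10⁻¹² × 4.07×10⁻³ / 9.42×10⁻⁴ = 3.82×10⁻¹¹ F.
C₂ = κ₂ε₀A/d₂ = 4.10 × 8.85×10⁻¹² × 4.07×10⁻³ / 2.14×10⁻³ = 6.90×10⁻¹¹ F.
C = (1/C₁ + 1/C₂)⁻¹ = 2.46×10⁻¹¹ F.

C ≈ 24.6 pF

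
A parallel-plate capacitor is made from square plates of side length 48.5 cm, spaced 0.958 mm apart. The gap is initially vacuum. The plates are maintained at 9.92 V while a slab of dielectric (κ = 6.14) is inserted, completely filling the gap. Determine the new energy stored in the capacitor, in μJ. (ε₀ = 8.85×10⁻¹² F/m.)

A = (48.5 cm)² = 0.235 m².
Initially C₁ = ε₀A/d = 8.85×10⁻¹² × 0.235 / 9.58×10⁻⁴ = 2.17×10⁻⁹ F.
U₁ = 1.07×10⁻⁷ J.
Battery connected ⇒ V is held fixed. C₂ = 6.14 C₁ and U = ½CV², so U₂/U₁ = C₂/C₁ = 6.14.
U₂ = 6.14 × 1.07×10⁻⁷ = 6.56×10⁻⁷ J.

U ≈ 0.656 μJ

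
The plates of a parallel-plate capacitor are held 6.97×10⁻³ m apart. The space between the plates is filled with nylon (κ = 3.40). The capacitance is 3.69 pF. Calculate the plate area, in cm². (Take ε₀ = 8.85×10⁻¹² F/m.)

A = Cd/(κε₀) = 3.69×10⁻¹² × 6.97×10⁻³ / (3.40 × 8.85×10⁻¹²) = 8.55×10⁻⁴ m².

A ≈ 8.55 cm²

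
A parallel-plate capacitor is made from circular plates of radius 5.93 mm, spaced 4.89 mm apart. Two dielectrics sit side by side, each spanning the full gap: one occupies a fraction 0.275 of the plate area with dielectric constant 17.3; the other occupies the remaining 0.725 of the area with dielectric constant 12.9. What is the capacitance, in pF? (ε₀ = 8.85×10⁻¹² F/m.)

C ≈ 2.82 pF

A = π(5.93 mm)² = 1.10×10⁻⁴ m².
Side-by-side slabs ⇒ two capacitors in parallel, each spanning the full gap.
C₁ = κ₁ε₀A₁/d = 17.3 × 8.85×10⁻¹² × 3.04×10⁻⁵ / 4.89×10⁻³ = 9.51×10⁻¹³ F.
C₂ = κ₂ε₀A₂/d = 12.9 × 8.85×10⁻¹² × 8.01×10⁻⁵ / 4.89×10⁻³ = 1.87×10⁻¹² F.
C = C₁ + C₂ = 2.82×10⁻¹² F.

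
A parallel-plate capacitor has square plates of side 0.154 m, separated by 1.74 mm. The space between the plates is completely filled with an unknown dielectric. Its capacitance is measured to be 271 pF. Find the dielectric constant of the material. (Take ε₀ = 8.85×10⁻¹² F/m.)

κ ≈ 2.25

A = (0.154 m)² = 2.37×10⁻² m².
κ = Cd/(ε₀A) = 2.71×10⁻¹⁰ × 1.74×10⁻³ / (8.85×10⁻¹² × 2.37×10⁻²) = 2.25.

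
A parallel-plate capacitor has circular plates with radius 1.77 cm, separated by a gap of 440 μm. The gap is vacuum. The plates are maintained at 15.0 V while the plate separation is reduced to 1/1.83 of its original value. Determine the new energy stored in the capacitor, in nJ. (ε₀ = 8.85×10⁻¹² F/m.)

4.08 nJ

A = π(1.77 cm)² = 9.84×10⁻⁴ m².
Initially C₁ = ε₀A/d = 8.85×10⁻¹² × 9.84×10⁻⁴ / 4.40×10⁻⁴ = 1.98×10⁻¹¹ F.
U₁ = 2.23×10⁻⁹ J.
Battery connected ⇒ V is held fixed. C₂ = 1.83 C₁ and U = ½CV², so U₂/U₁ = C₂/C₁ = 1.83.
U₂ = 1.83 × 2.23×10⁻⁹ = 4.08×10⁻⁹ J.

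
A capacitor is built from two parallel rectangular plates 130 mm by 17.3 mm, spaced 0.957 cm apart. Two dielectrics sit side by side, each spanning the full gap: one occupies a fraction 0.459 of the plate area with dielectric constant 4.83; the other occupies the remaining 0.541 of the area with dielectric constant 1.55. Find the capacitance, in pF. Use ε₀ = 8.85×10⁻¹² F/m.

C ≈ 6.35 pF

A = 130 × 17.3 mm² = 2.25×10⁻³ m².
Side-by-side slabs ⇒ two capacitors in parallel, each spanning the full gap.
C₁ = κ₁ε₀A₁/d = 4.83 × 8.85×10⁻¹² × 1.03×10⁻³ / 9.57×10⁻³ = 4.61×10⁻¹² F.
C₂ = κ₂ε₀A₂/d = 1.55 × 8.85×10⁻¹² × 1.22×10⁻³ / 9.57×10⁻³ = 1.74×10⁻¹² F.
C = C₁ + C₂ = 6.35×10⁻¹² F.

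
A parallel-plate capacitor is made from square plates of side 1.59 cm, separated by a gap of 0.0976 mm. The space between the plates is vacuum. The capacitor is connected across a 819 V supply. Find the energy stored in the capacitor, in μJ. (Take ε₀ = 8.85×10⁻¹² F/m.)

A = (1.59 cm)² = 2.53×10⁻⁴ m².
C = ε₀A/d = 8.85×10⁻¹² × 2.53×10⁻⁴ / 9.76×10⁻⁵ = 2.29×10⁻¹¹ F.
U = ½CV² = ½ × 2.29×10⁻¹¹ × (819)² = 7.69×10⁻⁶ J.

7.69 μJ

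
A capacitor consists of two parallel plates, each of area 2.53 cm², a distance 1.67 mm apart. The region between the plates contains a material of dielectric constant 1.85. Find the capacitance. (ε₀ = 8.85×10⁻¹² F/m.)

C ≈ 2.48 pF

A = 2.53 cm² = 2.53×10⁻⁴ m².
C = κε₀A/d = 1.85 × 8.85×10⁻¹² × 2.53×10⁻⁴ / 1.67×10⁻³ = 2.48×10⁻¹² F.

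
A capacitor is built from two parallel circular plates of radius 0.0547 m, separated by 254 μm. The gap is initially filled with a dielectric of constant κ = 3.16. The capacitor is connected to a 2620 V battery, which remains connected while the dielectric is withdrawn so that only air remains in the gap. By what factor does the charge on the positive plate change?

Battery connected ⇒ V is held fixed.
C₂ = 0.316 C₁ and Q = CV, so Q₂/Q₁ = C₂/C₁ = 0.316.

0.316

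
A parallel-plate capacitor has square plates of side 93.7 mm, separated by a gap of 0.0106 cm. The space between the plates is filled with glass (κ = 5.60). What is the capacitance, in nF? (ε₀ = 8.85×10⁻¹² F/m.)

C ≈ 4.10 nF

A = (93.7 mm)² = 8.78×10⁻³ m².
C = κε₀A/d = 5.60 × 8.85×10⁻¹² × 8.78×10⁻³ / 1.06×10⁻⁴ = 4.10×10⁻⁹ F.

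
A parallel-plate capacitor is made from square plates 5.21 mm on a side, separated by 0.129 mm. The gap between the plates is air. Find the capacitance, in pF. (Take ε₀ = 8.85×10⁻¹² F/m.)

A = (5.21 mm)² = 2.71×10⁻⁵ m².
C = ε₀A/d = 8.85×10⁻¹² × 2.71×10⁻⁵ / 1.29×10⁻⁴ = 1.86×10⁻¹² F.

1.86 pF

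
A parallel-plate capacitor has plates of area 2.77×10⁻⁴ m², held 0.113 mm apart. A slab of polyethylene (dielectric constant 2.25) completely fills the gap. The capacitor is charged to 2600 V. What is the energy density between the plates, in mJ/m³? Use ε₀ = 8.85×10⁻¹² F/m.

E = V/d = 2600 / 1.13×10⁻⁴ = 2.30×10⁷ V/m.
u = ½κε₀E² = ½ × 2.25 × 8.85×10⁻¹² × (2.30×10⁷)² = 5.27×10³ J/m³.

5.27×10⁶ mJ/m³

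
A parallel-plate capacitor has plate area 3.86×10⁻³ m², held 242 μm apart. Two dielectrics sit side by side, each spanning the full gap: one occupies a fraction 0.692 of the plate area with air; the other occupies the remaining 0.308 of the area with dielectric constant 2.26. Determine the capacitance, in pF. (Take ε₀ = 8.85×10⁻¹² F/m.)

C ≈ 196 pF

Side-by-side slabs ⇒ two capacitors in parallel, each spanning the full gap.
C₁ = κ₁ε₀A₁/d = 1.00 × 8.85×10⁻¹² × 2.67×10⁻³ / 2.42×10⁻⁴ = 9.77×10⁻¹¹ F.
C₂ = κ₂ε₀A₂/d = 2.26 × 8.85×10⁻¹² × 1.19×10⁻³ / 2.42×10⁻⁴ = 9.83×10⁻¹¹ F.
C = C₁ + C₂ = 1.96×10⁻¹⁰ F.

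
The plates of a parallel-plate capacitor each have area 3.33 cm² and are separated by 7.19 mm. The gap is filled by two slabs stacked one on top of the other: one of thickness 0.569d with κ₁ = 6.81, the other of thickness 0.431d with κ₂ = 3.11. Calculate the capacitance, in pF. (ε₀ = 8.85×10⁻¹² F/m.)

C ≈ 1.85 pF

A = 3.33 cm² = 3.33×10⁻⁴ m².
Stacked slabs ⇒ two capacitors in series, each with the full plate area.
C₁ = κ₁ε₀A/d₁ = 6.81 × 8.85×10⁻¹² × 3.33×10⁻⁴ / 4.09×10⁻³ = 4.91×10⁻¹² F.
C₂ = κ₂ε₀A/d₂ = 3.11 × 8.85×10⁻¹² × 3.33×10⁻⁴ / 3.10×10⁻³ = 2.96×10⁻¹² F.
C = (1/C₁ + 1/C₂)⁻¹ = 1.85×10⁻¹² F.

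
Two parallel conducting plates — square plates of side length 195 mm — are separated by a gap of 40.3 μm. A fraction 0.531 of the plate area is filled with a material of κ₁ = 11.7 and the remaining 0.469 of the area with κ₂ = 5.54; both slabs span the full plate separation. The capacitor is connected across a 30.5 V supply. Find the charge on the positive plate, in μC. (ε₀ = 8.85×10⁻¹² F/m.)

A = (195 mm)² = 3.80×10⁻² m².
Side-by-side slabs ⇒ two capacitors in parallel, each spanning the full gap.
C₁ = κ₁ε₀A₁/d = 11.7 × 8.85×10⁻¹² × 2.02×10⁻² / 4.03×10⁻⁵ = 5.19×10⁻⁸ F.
C₂ = κ₂ε₀A₂/d = 5.54 × 8.85×10⁻¹² × 1.78×10⁻² / 4.03×10⁻⁵ = 2.17×10⁻⁸ F.
C = C₁ + C₂ = 7.36×10⁻⁸ F.
Q = CV = 7.36×10⁻⁸ × 30.5 = 2.24×10⁻⁶ C.

Q ≈ 2.24 μC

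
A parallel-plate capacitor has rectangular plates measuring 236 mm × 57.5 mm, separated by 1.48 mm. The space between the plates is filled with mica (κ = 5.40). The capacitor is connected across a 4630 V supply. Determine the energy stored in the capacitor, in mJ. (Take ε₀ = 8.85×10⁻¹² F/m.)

A = 236 × 57.5 mm² = 1.36×10⁻² m².
C = κε₀A/d = 5.40 × 8.85×10⁻¹² × 1.36×10⁻² / 1.48×10⁻³ = 4.38×10⁻¹⁰ F.
U = ½CV² = ½ × 4.38×10⁻¹⁰ × (4630)² = 4.70×10⁻³ J.

4.70 mJ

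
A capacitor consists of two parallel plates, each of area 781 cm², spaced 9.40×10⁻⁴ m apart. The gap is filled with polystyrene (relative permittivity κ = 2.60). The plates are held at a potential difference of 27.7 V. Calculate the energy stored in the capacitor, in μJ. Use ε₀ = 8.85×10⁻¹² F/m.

A = 781 cm² = 7.81×10⁻² m².
C = κε₀A/d = 2.60 × 8.85×10⁻¹² × 7.81×10⁻² / 9.40×10⁻⁴ = 1.91×10⁻⁹ F.
U = ½CV² = ½ × 1.91×10⁻⁹ × (27.7)² = 7.33×10⁻⁷ J.

0.733 μJ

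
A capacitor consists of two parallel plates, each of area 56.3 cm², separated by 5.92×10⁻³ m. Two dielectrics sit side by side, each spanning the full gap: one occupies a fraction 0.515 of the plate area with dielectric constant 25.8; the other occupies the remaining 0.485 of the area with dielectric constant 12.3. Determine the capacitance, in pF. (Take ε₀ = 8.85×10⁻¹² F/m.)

A = 56.3 cm² = 5.63×10⁻³ m².
Side-by-side slabs ⇒ two capacitors in parallel, each spanning the full gap.
C₁ = κ₁ε₀A₁/d = 25.8 × 8.85×10⁻¹² × 2.90×10⁻³ / 5.92×10⁻³ = 1.12×10⁻¹⁰ F.
C₂ = κ₂ε₀A₂/d = 12.3 × 8.85×10⁻¹² × 2.73×10⁻³ / 5.92×10⁻³ = 5.02×10⁻¹¹ F.
C = C₁ + C₂ = 1.62×10⁻¹⁰ F.

C ≈ 162 pF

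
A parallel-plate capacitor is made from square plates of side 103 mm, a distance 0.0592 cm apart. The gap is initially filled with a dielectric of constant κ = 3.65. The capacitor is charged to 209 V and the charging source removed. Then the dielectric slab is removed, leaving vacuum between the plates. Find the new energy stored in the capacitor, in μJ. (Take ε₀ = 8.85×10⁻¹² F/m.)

46.1 μJ

A = (103 mm)² = 1.06×10⁻² m².
Initially C₁ = κε₀A/d = 3.65 × 8.85×10⁻¹² × 1.06×10⁻² / 5.92×10⁻⁴ = 5.79×10⁻¹⁰ F.
U₁ = 1.26×10⁻⁵ J.
Isolated ⇒ Q is held fixed. C₂ = 0.274 C₁ and U = Q²/(2C), so U₂/U₁ = C₁/C₂ = 3.65.
U₂ = 3.65 × 1.26×10⁻⁵ = 4.61×10⁻⁵ J.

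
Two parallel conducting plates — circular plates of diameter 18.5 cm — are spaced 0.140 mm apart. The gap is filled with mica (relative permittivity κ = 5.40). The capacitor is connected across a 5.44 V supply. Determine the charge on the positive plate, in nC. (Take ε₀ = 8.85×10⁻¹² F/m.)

A = π(18.5/2 cm)² = 2.69×10⁻² m².
C = κε₀A/d = 5.40 × 8.85×10⁻¹² × 2.69×10⁻² / 1.40×10⁻⁴ = 9.18×10⁻⁹ F.
Q = CV = 9.18×10⁻⁹ × 5.44 = 4.99×10⁻⁸ C.

49.9 nC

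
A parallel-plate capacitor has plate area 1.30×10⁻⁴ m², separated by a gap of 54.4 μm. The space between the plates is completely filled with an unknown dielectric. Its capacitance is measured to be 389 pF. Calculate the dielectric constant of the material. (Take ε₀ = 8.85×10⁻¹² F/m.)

κ ≈ 18.4

κ = Cd/(ε₀A) = 3.89×10⁻¹⁰ × 5.44×10⁻⁵ / (8.85×10⁻¹² × 1.30×10⁻⁴) = 18.4.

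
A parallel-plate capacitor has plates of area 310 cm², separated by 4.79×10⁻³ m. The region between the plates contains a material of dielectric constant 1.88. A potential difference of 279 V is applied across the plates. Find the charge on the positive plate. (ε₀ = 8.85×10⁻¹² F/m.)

30.0 nC

A = 310 cm² = 3.10×10⁻² m².
C = κε₀A/d = 1.88 × 8.85×10⁻¹² × 3.10×10⁻² / 4.79×10⁻³ = 1.08×10⁻¹⁰ F.
Q = CV = 1.08×10⁻¹⁰ × 279 = 3.00×10⁻⁸ C.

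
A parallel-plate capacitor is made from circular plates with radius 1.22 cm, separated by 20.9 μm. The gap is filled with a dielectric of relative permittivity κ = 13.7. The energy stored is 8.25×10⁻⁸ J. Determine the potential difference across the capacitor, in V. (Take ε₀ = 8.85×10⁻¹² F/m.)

V ≈ 7.80 V

A = π(1.22 cm)² = 4.68×10⁻⁴ m².
C = κε₀A/d = 13.7 × 8.85×10⁻¹² × 4.68×10⁻⁴ / 2.09×10⁻⁵ = 2.71×10⁻⁹ F.
V = √(2U/C) = √(2 × 8.25×10⁻⁸ / 2.71×10⁻⁹) = 7.80 V.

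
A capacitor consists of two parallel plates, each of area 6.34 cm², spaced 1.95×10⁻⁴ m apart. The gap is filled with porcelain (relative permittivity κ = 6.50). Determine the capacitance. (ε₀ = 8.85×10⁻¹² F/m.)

A = 6.34 cm² = 6.34×10⁻⁴ m².
C = κε₀A/d = 6.50 × 8.85×10⁻¹² × 6.34×10⁻⁴ / 1.95×10⁻⁴ = 1.87×10⁻¹⁰ F.

187 pF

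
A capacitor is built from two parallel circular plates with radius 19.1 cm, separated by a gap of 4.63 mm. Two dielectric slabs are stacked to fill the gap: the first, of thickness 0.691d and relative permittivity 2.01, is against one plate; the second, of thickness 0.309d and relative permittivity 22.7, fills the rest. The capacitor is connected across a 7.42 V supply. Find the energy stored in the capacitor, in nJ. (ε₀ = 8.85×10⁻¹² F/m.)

A = π(19.1 cm)² = 0.115 m².
Stacked slabs ⇒ two capacitors in series, each with the full plate area.
C₁ = κ₁ε₀A/d₁ = 2.01 × 8.85×10⁻¹² × 0.115 / 3.20×10⁻³ = 6.37×10⁻¹⁰ F.
C₂ = κ₂ε₀A/d₂ = 22.7 × 8.85×10⁻¹² × 0.115 / 1.43×10⁻³ = 1.61×10⁻⁸ F.
C = (1/C₁ + 1/C₂)⁻¹ = 6.13×10⁻¹⁰ F.
U = ½CV² = ½ × 6.13×10⁻¹⁰ × (7.42)² = 1.69×10⁻⁸ J.

16.9 nJ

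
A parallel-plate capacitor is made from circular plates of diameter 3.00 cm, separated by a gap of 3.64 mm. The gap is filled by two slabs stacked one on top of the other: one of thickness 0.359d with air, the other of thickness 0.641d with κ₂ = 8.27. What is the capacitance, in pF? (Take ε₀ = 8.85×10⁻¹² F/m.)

C ≈ 3.94 pF

A = π(3.00/2 cm)² = 7.07×10⁻⁴ m².
Stacked slabs ⇒ two capacitors in series, each with the full plate area.
C₁ = κ₁ε₀A/d₁ = 1.00 × 8.85×10⁻¹² × 7.07×10⁻⁴ / 1.31×10⁻³ = 4.79×10⁻¹² F.
C₂ = κ₂ε₀A/d₂ = 8.27 × 8.85×10⁻¹² × 7.07×10⁻⁴ / 2.33×10⁻³ = 2.22×10⁻¹¹ F.
C = (1/C₁ + 1/C₂)⁻¹ = 3.94×10⁻¹² F.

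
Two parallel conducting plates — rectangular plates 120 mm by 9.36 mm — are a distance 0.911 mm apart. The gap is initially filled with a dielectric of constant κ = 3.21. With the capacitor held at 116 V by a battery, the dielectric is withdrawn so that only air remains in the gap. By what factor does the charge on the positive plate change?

Battery connected ⇒ V is held fixed.
C₂ = 0.312 C₁ and Q = CV, so Q₂/Q₁ = C₂/C₁ = 0.312.

0.312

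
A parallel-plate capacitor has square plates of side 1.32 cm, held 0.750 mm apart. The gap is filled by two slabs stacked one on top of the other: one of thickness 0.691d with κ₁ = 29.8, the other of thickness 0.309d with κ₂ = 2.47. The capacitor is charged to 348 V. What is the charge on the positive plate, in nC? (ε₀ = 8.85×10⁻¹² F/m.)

A = (1.32 cm)² = 1.74×10⁻⁴ m².
Stacked slabs ⇒ two capacitors in series, each with the full plate area.
C₁ = κ₁ε₀A/d₁ = 29.8 × 8.85×10⁻¹² × 1.74×10⁻⁴ / 5.18×10⁻⁴ = 8.87×10⁻¹¹ F.
C₂ = κ₂ε₀A/d₂ = 2.47 × 8.85×10⁻¹² × 1.74×10⁻⁴ / 2.32×10⁻⁴ = 1.64×10⁻¹¹ F.
C = (1/C₁ + 1/C₂)⁻¹ = 1.39×10⁻¹¹ F.
Q = CV = 1.39×10⁻¹¹ × 348 = 4.83×10⁻⁹ C.

Q ≈ 4.83 nC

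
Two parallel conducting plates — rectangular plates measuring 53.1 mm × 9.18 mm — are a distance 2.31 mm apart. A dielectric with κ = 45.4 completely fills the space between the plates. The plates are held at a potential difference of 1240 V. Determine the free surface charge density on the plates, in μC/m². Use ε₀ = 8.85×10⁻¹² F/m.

A = 53.1 × 9.18 mm² = 4.87×10⁻⁴ m².
C = κε₀A/d = 45.4 × 8.85×10⁻¹² × 4.87×10⁻⁴ / 2.31×10⁻³ = 8.48×10⁻¹¹ F.
σ = Q/A = CV/A = 8.48×10⁻¹¹ × 1240 / 4.87×10⁻⁴ = 2.16×10⁻⁴ C/m².

σ ≈ 216 μC/m²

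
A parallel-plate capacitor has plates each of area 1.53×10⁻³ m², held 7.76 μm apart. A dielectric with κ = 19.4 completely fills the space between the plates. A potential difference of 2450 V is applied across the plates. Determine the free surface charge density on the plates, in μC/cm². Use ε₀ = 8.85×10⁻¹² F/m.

C = κε₀A/d = 19.4 × 8.85×10⁻¹² × 1.53×10⁻³ / 7.76×10⁻⁶ = 3.39×10⁻⁸ F.
σ = Q/A = CV/A = 3.39×10⁻⁸ × 2450 / 1.53×10⁻³ = 5.42×10⁻² C/m².

5.42 μC/cm²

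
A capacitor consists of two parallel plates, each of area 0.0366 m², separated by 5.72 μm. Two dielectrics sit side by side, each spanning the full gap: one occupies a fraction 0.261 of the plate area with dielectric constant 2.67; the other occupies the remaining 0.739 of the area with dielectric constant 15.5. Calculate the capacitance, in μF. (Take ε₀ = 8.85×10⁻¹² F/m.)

Side-by-side slabs ⇒ two capacitors in parallel, each spanning the full gap.
C₁ = κ₁ε₀A₁/d = 2.67 × 8.85×10⁻¹² × 9.55×10⁻³ / 5.72×10⁻⁶ = 3.95×10⁻⁸ F.
C₂ = κ₂ε₀A₂/d = 15.5 × 8.85×10⁻¹² × 2.70×10⁻² / 5.72×10⁻⁶ = 6.49×10⁻⁷ F.
C = C₁ + C₂ = 6.88×10⁻⁷ F.

C ≈ 0.688 μF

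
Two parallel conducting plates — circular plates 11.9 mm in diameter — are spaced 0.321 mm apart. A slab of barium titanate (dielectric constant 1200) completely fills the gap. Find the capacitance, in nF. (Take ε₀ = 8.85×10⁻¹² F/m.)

A = π(11.9/2 mm)² = 1.11×10⁻⁴ m².
C = κε₀A/d = 1200 × 8.85×10⁻¹² × 1.11×10⁻⁴ / 3.21×10⁻⁴ = 3.68×10⁻⁹ F.

C ≈ 3.68 nF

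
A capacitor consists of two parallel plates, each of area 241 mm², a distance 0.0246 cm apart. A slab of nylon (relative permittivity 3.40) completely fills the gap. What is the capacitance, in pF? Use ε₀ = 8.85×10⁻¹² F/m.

A = 241 mm² = 2.41×10⁻⁴ m².
C = κε₀A/d = 3.40 × 8.85×10⁻¹² × 2.41×10⁻⁴ / 2.46×10⁻⁴ = 2.95×10⁻¹¹ F.

29.5 pF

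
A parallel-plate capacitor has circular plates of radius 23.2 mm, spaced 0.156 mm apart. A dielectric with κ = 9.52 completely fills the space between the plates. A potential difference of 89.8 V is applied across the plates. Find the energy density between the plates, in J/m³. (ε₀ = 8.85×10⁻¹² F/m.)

u ≈ 14.0 J/m³

E = V/d = 89.8 / 1.56×10⁻⁴ = 5.76×10⁵ V/m.
u = ½κε₀E² = ½ × 9.52 × 8.85×10⁻¹² × (5.76×10⁵)² = 14.0 J/m³.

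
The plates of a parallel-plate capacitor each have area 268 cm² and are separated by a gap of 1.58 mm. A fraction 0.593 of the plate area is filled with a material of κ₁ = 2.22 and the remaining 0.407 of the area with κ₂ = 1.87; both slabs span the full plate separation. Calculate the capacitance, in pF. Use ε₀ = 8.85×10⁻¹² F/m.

312 pF

A = 268 cm² = 2.68×10⁻² m².
Side-by-side slabs ⇒ two capacitors in parallel, each spanning the full gap.
C₁ = κ₁ε₀A₁/d = 2.22 × 8.85×10⁻¹² × 1.59×10⁻² / 1.58×10⁻³ = 1.98×10⁻¹⁰ F.
C₂ = κ₂ε₀A₂/d = 1.87 × 8.85×10⁻¹² × 1.09×10⁻² / 1.58×10⁻³ = 1.14×10⁻¹⁰ F.
C = C₁ + C₂ = 3.12×10⁻¹⁰ F.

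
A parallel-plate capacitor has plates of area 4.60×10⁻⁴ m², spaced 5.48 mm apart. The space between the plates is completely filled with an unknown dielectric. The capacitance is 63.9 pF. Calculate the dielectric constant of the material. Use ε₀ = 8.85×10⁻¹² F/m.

κ ≈ 86.0

κ = Cd/(ε₀A) = 6.39×10⁻¹¹ × 5.48×10⁻³ / (8.85×10⁻¹² × 4.60×10⁻⁴) = 86.0.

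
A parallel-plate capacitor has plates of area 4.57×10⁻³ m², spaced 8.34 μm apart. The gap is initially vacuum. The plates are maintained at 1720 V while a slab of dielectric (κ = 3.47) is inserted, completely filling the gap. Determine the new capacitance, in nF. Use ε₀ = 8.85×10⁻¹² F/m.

16.8 nF

Initially C₁ = ε₀A/d = 8.85×10⁻¹² × 4.57×10⁻³ / 8.34×10⁻⁶ = 4.85×10⁻⁹ F.
C = κε₀A/d scales with κ, so C₂/C₁ = κ = 3.47.
C₂ = 3.47 × 4.85×10⁻⁹ = 1.68×10⁻⁸ F.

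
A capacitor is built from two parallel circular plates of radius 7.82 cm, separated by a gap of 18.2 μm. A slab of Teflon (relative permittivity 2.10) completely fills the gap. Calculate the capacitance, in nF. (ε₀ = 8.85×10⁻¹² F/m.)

A = π(7.82 cm)² = 1.92×10⁻² m².
C = κε₀A/d = 2.10 × 8.85×10⁻¹² × 1.92×10⁻² / 1.82×10⁻⁵ = 1.96×10⁻⁸ F.

C ≈ 19.6 nF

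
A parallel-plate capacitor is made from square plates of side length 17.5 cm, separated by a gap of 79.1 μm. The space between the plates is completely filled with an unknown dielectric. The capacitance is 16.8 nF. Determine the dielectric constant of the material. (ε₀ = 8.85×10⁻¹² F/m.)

A = (17.5 cm)² = 3.06×10⁻² m².
κ = Cd/(ε₀A) = 1.68×10⁻⁸ × 7.91×10⁻⁵ / (8.85×10⁻¹² × 3.06×10⁻²) = 4.90.

4.90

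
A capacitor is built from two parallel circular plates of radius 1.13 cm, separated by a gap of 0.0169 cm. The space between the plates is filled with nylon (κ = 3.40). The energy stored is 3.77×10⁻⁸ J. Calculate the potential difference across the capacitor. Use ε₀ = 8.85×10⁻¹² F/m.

A = π(1.13 cm)² = 4.01×10⁻⁴ m².
C = κε₀A/d = 3.40 × 8.85×10⁻¹² × 4.01×10⁻⁴ / 1.69×10⁻⁴ = 7.14×10⁻¹¹ F.
V = √(2U/C) = √(2 × 3.77×10⁻⁸ / 7.14×10⁻¹¹) = 32.5 V.

V ≈ 32.5 V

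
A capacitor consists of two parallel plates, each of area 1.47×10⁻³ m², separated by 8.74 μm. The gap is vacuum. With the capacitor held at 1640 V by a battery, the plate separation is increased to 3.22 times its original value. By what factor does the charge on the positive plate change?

Battery connected ⇒ V is held fixed.
C₂ = 0.311 C₁ and Q = CV, so Q₂/Q₁ = C₂/C₁ = 0.311.

0.311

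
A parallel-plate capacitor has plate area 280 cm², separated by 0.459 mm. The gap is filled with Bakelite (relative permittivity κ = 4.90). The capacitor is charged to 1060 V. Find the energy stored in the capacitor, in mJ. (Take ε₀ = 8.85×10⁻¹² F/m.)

A = 280 cm² = 2.80×10⁻² m².
C = κε₀A/d = 4.90 × 8.85×10⁻¹² × 2.80×10⁻² / 4.59×10⁻⁴ = 2.65×10⁻⁹ F.
U = ½CV² = ½ × 2.65×10⁻⁹ × (1060)² = 1.49×10⁻³ J.

U ≈ 1.49 mJ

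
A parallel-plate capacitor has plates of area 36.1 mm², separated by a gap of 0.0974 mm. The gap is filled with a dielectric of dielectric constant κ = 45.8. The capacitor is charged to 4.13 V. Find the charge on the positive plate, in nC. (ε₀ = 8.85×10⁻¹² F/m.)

A = 36.1 mm² = 3.61×10⁻⁵ m².
C = κε₀A/d = 45.8 × 8.85×10⁻¹² × 3.61×10⁻⁵ / 9.74×10⁻⁵ = 1.50×10⁻¹⁰ F.
Q = CV = 1.50×10⁻¹⁰ × 4.13 = 6.20×10⁻¹⁰ C.

Q ≈ 0.620 nC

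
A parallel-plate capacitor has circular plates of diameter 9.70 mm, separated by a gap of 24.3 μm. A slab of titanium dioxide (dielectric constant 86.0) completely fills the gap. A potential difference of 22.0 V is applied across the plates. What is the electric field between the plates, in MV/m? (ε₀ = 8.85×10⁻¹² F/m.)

E ≈ 0.905 MV/m

E = V/d = 22.0 / 2.43×10⁻⁵ = 9.05×10⁵ V/m.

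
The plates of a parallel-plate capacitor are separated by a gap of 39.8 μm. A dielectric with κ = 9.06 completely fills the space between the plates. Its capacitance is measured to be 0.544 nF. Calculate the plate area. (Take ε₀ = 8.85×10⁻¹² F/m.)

A = Cd/(κε₀) = 5.44×10⁻¹⁰ × 3.98×10⁻⁵ / (9.06 × 8.85×10⁻¹²) = 2.70×10⁻⁴ m².

A ≈ 2.70 cm²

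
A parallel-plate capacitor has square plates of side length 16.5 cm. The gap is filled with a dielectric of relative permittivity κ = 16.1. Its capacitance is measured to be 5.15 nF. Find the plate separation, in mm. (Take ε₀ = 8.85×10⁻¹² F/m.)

A = (16.5 cm)² = 2.72×10⁻² m².
d = κε₀A/C = 16.1 × 8.85×10⁻¹² × 2.72×10⁻² / 5.15×10⁻⁹ = 7.53×10⁻⁴ m.

d ≈ 0.753 mm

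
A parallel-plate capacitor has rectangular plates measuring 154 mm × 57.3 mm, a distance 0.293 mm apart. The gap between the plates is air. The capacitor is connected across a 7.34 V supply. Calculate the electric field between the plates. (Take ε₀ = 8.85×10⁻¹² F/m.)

25.1 kV/m

E = V/d = 7.34 / 2.93×10⁻⁴ = 2.51×10⁴ V/m.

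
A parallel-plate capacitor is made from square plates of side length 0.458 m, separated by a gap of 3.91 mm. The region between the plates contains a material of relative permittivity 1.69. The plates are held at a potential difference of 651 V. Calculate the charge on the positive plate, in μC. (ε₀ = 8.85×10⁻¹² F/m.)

Q ≈ 0.522 μC

A = (0.458 m)² = 0.210 m².
C = κε₀A/d = 1.69 × 8.85×10⁻¹² × 0.210 / 3.91×10⁻³ = 8.02×10⁻¹⁰ F.
Q = CV = 8.02×10⁻¹⁰ × 651 = 5.22×10⁻⁷ C.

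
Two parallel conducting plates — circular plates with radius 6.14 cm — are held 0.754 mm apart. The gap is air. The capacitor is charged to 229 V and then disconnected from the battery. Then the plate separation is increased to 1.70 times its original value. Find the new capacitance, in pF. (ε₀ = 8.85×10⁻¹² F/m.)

C ≈ 81.8 pF

A = π(6.14 cm)² = 1.18×10⁻² m².
Initially C₁ = ε₀A/d = 8.85×10⁻¹² × 1.18×10⁻² / 7.54×10⁻⁴ = 1.39×10⁻¹⁰ F.
C = ε₀A/d scales as 1/d, so C₂/C₁ = d₁/d₂ = 1/1.70 = 0.588.
C₂ = 0.588 × 1.39×10⁻¹⁰ = 8.18×10⁻¹¹ F.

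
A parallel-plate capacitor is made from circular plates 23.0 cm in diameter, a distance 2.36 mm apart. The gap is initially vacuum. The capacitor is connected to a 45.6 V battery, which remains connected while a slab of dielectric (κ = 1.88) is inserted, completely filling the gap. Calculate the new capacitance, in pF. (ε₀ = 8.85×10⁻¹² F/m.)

A = π(23.0/2 cm)² = 4.15×10⁻² m².
Initially C₁ = ε₀A/d = 8.85×10⁻¹² × 4.15×10⁻² / 2.36×10⁻³ = 1.56×10⁻¹⁰ F.
C = κε₀A/d scales with κ, so C₂/C₁ = κ = 1.88.
C₂ = 1.88 × 1.56×10⁻¹⁰ = 2.93×10⁻¹⁰ F.

293 pF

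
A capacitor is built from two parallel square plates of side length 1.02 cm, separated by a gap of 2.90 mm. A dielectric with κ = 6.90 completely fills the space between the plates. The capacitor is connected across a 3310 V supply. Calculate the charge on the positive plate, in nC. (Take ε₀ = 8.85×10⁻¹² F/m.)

A = (1.02 cm)² = 1.04×10⁻⁴ m².
C = κε₀A/d = 6.90 × 8.85×10⁻¹² × 1.04×10⁻⁴ / 2.90×10⁻³ = 2.19×10⁻¹² F.
Q = CV = 2.19×10⁻¹² × 3310 = 7.25×10⁻⁹ C.

7.25 nC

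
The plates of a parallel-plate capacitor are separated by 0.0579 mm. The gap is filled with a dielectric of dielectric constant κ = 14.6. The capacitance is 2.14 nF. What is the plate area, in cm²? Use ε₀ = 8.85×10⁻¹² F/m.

A = Cd/(κε₀) = 2.14×10⁻⁹ × 5.79×10⁻⁵ / (14.6 × 8.85×10⁻¹²) = 9.59×10⁻⁴ m².

9.59 cm²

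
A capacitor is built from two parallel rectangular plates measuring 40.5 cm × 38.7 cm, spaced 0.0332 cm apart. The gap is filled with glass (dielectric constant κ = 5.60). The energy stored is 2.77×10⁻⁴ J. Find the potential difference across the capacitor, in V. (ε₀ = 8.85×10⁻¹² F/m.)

A = 40.5 × 38.7 cm² = 0.157 m².
C = κε₀A/d = 5.60 × 8.85×10⁻¹² × 0.157 / 3.32×10⁻⁴ = 2.34×10⁻⁸ F.
V = √(2U/C) = √(2 × 2.77×10⁻⁴ / 2.34×10⁻⁸) = 1.54×10² V.

V ≈ 154 V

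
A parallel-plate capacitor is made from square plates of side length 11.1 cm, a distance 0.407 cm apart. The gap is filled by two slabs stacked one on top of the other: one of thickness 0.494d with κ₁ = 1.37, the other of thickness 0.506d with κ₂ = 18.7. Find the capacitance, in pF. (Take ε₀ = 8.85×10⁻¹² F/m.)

69.1 pF

A = (11.1 cm)² = 1.23×10⁻² m².
Stacked slabs ⇒ two capacitors in series, each with the full plate area.
C₁ = κ₁ε₀A/d₁ = 1.37 × 8.85×10⁻¹² × 1.23×10⁻² / 2.01×10⁻³ = 7.43×10⁻¹¹ F.
C₂ = κ₂ε₀A/d₂ = 18.7 × 8.85×10⁻¹² × 1.23×10⁻² / 2.06×10⁻³ = 9.90×10⁻¹⁰ F.
C = (1/C₁ + 1/C₂)⁻¹ = 6.91×10⁻¹¹ F.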